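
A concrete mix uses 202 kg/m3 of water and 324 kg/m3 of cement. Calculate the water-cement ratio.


w/c = water / cement
w/c = 202 / 324 = 0.623

0.623


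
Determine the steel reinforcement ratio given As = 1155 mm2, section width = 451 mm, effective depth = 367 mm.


rho = As / (b * d)
= 1155 / (451 * 367)
= 0.007

0.007


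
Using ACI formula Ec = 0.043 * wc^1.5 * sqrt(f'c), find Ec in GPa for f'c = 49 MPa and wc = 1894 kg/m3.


Ec = 0.043 * 1894^1.5 * sqrt(49) / 1000
= 24.81 GPa

24.81


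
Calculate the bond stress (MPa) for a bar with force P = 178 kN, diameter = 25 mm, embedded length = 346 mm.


u = P / (pi * db * ld)
= 178 * 1000 / (pi * 25 * 346)
= 6.55 MPa

6.55


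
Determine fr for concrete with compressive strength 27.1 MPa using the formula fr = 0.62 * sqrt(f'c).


fr = 0.62 * sqrt(27.1)
= 3.228 MPa

3.228


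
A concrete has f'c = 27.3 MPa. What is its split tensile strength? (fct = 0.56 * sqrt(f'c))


fct = 0.56 * sqrt(27.3)
= 0.56 * 5.225
= 2.926 MPa

2.926


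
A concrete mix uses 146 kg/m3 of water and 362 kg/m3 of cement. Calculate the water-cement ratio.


w/c = water / cement
w/c = 146 / 362 = 0.403

0.403


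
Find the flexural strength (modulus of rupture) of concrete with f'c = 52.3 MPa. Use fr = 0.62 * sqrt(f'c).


fr = 0.62 * sqrt(52.3)
= 4.484 MPa

4.484


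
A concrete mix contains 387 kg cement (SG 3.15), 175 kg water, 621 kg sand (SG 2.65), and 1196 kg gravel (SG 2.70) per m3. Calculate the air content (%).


Vol cement = 387 / (3.15 * 1000) = 0.122857 m3
Vol water = 175 / 1000 = 0.175 m3
Vol sand = 621 / (2.65 * 1000) = 0.23434 m3
Vol gravel = 1196 / (2.70 * 1000) = 0.442963 m3
Total solid + water volume = 0.97516 m3
Air = (1 - 0.97516) * 100 = 2.48%

2.48


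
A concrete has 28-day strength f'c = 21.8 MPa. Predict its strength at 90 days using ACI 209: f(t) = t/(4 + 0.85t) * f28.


f(90) = 90 / (4 + 0.85 * 90) * 21.8
= 90 / 80.5 * 21.8
= 24.37 MPa

24.37


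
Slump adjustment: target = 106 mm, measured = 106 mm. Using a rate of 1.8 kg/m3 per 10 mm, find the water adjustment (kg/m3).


Difference = 106 - 106 = 0 mm
Water adjustment = 0 * 1.8 / 10 = 0.0 kg/m3

0.0


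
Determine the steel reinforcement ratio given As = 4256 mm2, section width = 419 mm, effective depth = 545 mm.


rho = As / (b * d)
= 4256 / (419 * 545)
= 0.0186

0.0186


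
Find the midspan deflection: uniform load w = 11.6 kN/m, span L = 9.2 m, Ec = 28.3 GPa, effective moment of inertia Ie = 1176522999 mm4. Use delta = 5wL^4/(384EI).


Convert: L = 9.2 m = 9200 mm, Ec = 28.3 GPa = 28300 MPa
delta = 5 * 11.6 * 9200^4 / (384 * 28300 * 1176522999)
= 32.5 mm

32.5


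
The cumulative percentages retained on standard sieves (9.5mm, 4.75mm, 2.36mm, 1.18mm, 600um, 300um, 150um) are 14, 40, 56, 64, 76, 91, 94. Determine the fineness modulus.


FM = sum(cumulative % retained) / 100
= 435 / 100
= 4.35

4.35


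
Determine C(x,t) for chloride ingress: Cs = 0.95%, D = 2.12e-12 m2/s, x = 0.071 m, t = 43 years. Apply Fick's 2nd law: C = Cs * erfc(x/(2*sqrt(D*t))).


t_seconds = 43 * 365.25 * 24 * 3600 = 1356976800.0 s
arg = 0.071 / (2 * sqrt(2.12e-12 * 1356976800.0))
= 0.6619
erfc(0.6619) = 0.3493
C = 0.95 * 0.3493 = 0.3318%

0.3318


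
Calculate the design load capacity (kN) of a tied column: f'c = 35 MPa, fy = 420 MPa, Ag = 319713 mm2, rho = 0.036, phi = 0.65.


Ast = rho * Ag = 0.036 * 319713 = 11509.668 mm2
phi*Pn = 0.65 * 0.80 * (0.85 * 35 * (319713 - 11509.668) + 420 * 11509.668) / 1000
= 7281.62 kN

7281.62


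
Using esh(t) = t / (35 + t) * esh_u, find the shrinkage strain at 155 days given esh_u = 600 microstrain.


esh(155) = 155 / (35 + 155) * 600
= 155 / 190 * 600
= 489.5 microstrain

489.5


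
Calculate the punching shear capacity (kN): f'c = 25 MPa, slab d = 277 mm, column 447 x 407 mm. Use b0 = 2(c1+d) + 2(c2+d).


b0 = 2*(447 + 277) + 2*(407 + 277) = 2816 mm
Vc = 0.33 * sqrt(25) * 2816 * 277 / 1000
= 1287.05 kN

1287.05


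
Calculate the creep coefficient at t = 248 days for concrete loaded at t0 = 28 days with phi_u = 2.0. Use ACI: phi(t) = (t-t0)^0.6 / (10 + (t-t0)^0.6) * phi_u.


dt = 248 - 28 = 220
phi = 220^0.6 / (10 + 220^0.6) * 2.0
= 1.436

1.436


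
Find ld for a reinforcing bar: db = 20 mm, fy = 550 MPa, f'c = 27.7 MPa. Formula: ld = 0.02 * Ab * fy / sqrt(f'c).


Ab = pi * 20^2 / 4 = 314.159 mm2
ld = 0.02 * 314.159 * 550 / sqrt(27.7)
= 656.6 mm

656.6


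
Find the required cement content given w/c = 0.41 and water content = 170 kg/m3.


Cement = water / (w/c)
= 170 / 0.41
= 414.6 kg/m3

414.6


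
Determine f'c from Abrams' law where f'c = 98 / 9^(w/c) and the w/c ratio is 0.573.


f'c = 98 / 9^0.573
= 98 / 3.522
= 27.83 MPa

27.83


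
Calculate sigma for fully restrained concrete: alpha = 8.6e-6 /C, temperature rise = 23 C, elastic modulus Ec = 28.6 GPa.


sigma = alpha * dT * Ec
= 8.6e-6 * 23 * 28.6 * 1000
= 5.657 MPa

5.657


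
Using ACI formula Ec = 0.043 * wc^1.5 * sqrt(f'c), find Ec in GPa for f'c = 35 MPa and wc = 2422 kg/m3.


Ec = 0.043 * 2422^1.5 * sqrt(35) / 1000
= 30.32 GPa

30.32


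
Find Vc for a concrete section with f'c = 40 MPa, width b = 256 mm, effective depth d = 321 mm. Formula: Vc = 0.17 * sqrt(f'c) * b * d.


Vc = 0.17 * sqrt(40) * 256 * 321 / 1000
= 88.35 kN

88.35


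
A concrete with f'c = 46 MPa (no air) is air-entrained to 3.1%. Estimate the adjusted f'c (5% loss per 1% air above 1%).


Strength loss = (3.1 - 1) * 5 = 10.5%
f'c = 46 * (1 - 10.5/100)
= 41.17 MPa

41.17


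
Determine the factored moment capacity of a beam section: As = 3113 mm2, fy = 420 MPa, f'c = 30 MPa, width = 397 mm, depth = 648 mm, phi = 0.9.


a = As * fy / (0.85 * f'c * b)
= 3113 * 420 / (0.85 * 30 * 397)
= 129.151 mm
Mn = As * fy * (d - a/2) / 10^6
= 762.8042 kN-m
phi*Mn = 0.9 * 762.8042 = 686.52 kN-m

686.52


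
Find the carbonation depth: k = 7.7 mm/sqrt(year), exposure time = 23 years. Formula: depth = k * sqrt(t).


depth = k * sqrt(t)
= 7.7 * sqrt(23)
= 36.93 mm

36.93


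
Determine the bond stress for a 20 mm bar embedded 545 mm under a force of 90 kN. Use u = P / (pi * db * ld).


u = P / (pi * db * ld)
= 90 * 1000 / (pi * 20 * 545)
= 2.628 MPa

2.628


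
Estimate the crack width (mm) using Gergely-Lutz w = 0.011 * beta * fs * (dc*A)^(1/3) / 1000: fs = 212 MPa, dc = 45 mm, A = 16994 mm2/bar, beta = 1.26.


w = 0.011 * beta * fs * (dc * A)^(1/3) / 1000
= 0.011 * 1.26 * 212 * (45 * 16994)^(1/3) / 1000
= 0.269 mm

0.269


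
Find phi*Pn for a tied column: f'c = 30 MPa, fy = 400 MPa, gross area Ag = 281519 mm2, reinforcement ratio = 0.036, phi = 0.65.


Ast = rho * Ag = 0.036 * 281519 = 10134.684 mm2
phi*Pn = 0.65 * 0.80 * (0.85 * 30 * (281519 - 10134.684) + 400 * 10134.684) / 1000
= 5706.57 kN

5706.57


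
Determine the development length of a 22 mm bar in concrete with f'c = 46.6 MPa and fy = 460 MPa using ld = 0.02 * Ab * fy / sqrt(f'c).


Ab = pi * 22^2 / 4 = 380.133 mm2
ld = 0.02 * 380.133 * 460 / sqrt(46.6)
= 512.3 mm

512.3


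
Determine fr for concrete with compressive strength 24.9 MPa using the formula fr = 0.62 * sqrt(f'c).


fr = 0.62 * sqrt(24.9)
= 3.094 MPa

3.094


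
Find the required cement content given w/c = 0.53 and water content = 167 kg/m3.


Cement = water / (w/c)
= 167 / 0.53
= 315.1 kg/m3

315.1


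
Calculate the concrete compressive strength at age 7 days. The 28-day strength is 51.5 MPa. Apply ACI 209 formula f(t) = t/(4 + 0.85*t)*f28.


f(7) = 7 / (4 + 0.85 * 7) * 51.5
= 7 / 9.95 * 51.5
= 36.23 MPa

36.23


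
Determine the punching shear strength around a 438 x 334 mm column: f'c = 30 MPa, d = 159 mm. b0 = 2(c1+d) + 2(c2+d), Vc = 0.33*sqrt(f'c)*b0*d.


b0 = 2*(438 + 159) + 2*(334 + 159) = 2180 mm
Vc = 0.33 * sqrt(30) * 2180 * 159 / 1000
= 626.51 kN

626.51


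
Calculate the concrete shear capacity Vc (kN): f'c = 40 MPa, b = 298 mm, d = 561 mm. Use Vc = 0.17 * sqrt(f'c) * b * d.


Vc = 0.17 * sqrt(40) * 298 * 561 / 1000
= 179.75 kN

179.75


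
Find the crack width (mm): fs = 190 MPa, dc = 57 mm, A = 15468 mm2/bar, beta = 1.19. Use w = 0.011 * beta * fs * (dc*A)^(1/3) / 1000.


w = 0.011 * beta * fs * (dc * A)^(1/3) / 1000
= 0.011 * 1.19 * 190 * (57 * 15468)^(1/3) / 1000
= 0.238 mm

0.238


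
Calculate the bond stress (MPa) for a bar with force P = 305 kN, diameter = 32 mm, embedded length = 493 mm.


u = P / (pi * db * ld)
= 305 * 1000 / (pi * 32 * 493)
= 6.154 MPa

6.154


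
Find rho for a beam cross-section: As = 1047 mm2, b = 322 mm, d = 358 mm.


rho = As / (b * d)
= 1047 / (322 * 358)
= 0.0091

0.0091


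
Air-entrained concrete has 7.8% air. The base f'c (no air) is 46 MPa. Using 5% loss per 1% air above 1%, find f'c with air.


Strength loss = (7.8 - 1) * 5 = 34.0%
f'c = 46 * (1 - 34.0/100)
= 30.36 MPa

30.36


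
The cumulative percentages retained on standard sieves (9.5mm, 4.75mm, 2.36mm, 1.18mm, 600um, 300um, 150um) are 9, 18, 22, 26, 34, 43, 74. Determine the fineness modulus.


FM = sum(cumulative % retained) / 100
= 226 / 100
= 2.26

2.26


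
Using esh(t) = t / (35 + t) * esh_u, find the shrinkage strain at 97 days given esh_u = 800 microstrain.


esh(97) = 97 / (35 + 97) * 800
= 97 / 132 * 800
= 587.9 microstrain

587.9


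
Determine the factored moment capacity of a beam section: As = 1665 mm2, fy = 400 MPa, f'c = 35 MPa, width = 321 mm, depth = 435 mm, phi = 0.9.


a = As * fy / (0.85 * f'c * b)
= 1665 * 400 / (0.85 * 35 * 321)
= 69.74 mm
Mn = As * fy * (d - a/2) / 10^6
= 266.4866 kN-m
phi*Mn = 0.9 * 266.4866 = 239.84 kN-m

239.84


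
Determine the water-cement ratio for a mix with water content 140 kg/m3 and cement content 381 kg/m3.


w/c = water / cement
w/c = 140 / 381 = 0.367

0.367


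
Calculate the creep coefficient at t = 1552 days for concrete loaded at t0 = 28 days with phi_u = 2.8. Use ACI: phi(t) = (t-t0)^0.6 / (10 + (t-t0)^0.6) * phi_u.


dt = 1552 - 28 = 1524
phi = 1524^0.6 / (10 + 1524^0.6) * 2.8
= 2.493

2.493


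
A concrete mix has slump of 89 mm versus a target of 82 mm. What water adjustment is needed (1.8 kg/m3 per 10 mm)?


Difference = 82 - 89 = -7 mm
Water adjustment = -7 * 1.8 / 10 = -1.3 kg/m3

-1.3


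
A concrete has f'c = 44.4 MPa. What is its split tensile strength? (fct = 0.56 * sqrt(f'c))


fct = 0.56 * sqrt(44.4)
= 0.56 * 6.663
= 3.731 MPa

3.731


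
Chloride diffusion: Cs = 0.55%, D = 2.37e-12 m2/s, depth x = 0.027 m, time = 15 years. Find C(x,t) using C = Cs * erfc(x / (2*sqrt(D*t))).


t_seconds = 15 * 365.25 * 24 * 3600 = 473364000.0 s
arg = 0.027 / (2 * sqrt(2.37e-12 * 473364000.0))
= 0.4031
erfc(0.4031) = 0.5687
C = 0.55 * 0.5687 = 0.3128%

0.3128


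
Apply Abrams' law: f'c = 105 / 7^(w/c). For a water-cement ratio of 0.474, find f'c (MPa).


f'c = 105 / 7^0.474
= 105 / 2.515
= 41.75 MPa

41.75


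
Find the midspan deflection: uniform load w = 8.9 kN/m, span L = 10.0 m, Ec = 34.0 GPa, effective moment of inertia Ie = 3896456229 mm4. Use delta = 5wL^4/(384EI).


Convert: L = 10.0 m = 10000 mm, Ec = 34.0 GPa = 34000 MPa
delta = 5 * 8.9 * 10000^4 / (384 * 34000 * 3896456229)
= 8.75 mm

8.75


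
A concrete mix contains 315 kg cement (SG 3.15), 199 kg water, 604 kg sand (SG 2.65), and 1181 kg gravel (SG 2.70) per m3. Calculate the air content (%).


Vol cement = 315 / (3.15 * 1000) = 0.1 m3
Vol water = 199 / 1000 = 0.199 m3
Vol sand = 604 / (2.65 * 1000) = 0.227925 m3
Vol gravel = 1181 / (2.70 * 1000) = 0.437407 m3
Total solid + water volume = 0.964332 m3
Air = (1 - 0.964332) * 100 = 3.57%

3.57


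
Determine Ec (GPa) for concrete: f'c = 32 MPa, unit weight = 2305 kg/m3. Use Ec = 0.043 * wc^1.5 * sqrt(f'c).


Ec = 0.043 * 2305^1.5 * sqrt(32) / 1000
= 26.92 GPa

26.92


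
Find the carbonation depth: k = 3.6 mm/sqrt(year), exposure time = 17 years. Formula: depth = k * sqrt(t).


depth = k * sqrt(t)
= 3.6 * sqrt(17)
= 14.84 mm

14.84


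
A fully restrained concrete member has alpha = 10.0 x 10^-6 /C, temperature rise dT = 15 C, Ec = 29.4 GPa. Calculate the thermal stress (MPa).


sigma = alpha * dT * Ec
= 10.0e-6 * 15 * 29.4 * 1000
= 4.41 MPa

4.41


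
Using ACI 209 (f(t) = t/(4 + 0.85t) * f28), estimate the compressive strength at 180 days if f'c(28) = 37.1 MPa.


f(180) = 180 / (4 + 0.85 * 180) * 37.1
= 180 / 157.0 * 37.1
= 42.54 MPa

42.54


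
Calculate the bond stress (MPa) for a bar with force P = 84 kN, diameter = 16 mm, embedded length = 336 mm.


u = P / (pi * db * ld)
= 84 * 1000 / (pi * 16 * 336)
= 4.974 MPa

4.974


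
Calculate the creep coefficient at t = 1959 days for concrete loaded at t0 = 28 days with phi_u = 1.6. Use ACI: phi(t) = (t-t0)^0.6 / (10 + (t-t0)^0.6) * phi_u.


dt = 1959 - 28 = 1931
phi = 1931^0.6 / (10 + 1931^0.6) * 1.6
= 1.446

1.446


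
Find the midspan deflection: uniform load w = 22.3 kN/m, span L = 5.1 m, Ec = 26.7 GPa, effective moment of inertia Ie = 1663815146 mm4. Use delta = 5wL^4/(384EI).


Convert: L = 5.1 m = 5100 mm, Ec = 26.7 GPa = 26700 MPa
delta = 5 * 22.3 * 5100^4 / (384 * 26700 * 1663815146)
= 4.42 mm

4.42


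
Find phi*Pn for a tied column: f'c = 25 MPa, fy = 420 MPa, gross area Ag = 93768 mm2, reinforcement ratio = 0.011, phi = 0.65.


Ast = rho * Ag = 0.011 * 93768 = 1031.448 mm2
phi*Pn = 0.65 * 0.80 * (0.85 * 25 * (93768 - 1031.448) + 420 * 1031.448) / 1000
= 1250.01 kN

1250.01


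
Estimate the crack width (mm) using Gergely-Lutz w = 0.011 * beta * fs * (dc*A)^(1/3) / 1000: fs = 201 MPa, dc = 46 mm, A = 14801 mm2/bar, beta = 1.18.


w = 0.011 * beta * fs * (dc * A)^(1/3) / 1000
= 0.011 * 1.18 * 201 * (46 * 14801)^(1/3) / 1000
= 0.23 mm

0.23


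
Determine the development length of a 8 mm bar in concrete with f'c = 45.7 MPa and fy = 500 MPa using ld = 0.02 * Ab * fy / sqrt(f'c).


Ab = pi * 8^2 / 4 = 50.265 mm2
ld = 0.02 * 50.265 * 500 / sqrt(45.7)
= 74.4 mm

74.4


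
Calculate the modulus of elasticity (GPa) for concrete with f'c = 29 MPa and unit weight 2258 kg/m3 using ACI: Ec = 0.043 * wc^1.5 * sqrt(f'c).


Ec = 0.043 * 2258^1.5 * sqrt(29) / 1000
= 24.85 GPa

24.85


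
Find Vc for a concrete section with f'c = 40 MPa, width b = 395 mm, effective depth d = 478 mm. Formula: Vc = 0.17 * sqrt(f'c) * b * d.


Vc = 0.17 * sqrt(40) * 395 * 478 / 1000
= 203.0 kN

203.0


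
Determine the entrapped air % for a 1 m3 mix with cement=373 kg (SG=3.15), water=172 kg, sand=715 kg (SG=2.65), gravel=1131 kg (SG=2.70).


Vol cement = 373 / (3.15 * 1000) = 0.118413 m3
Vol water = 172 / 1000 = 0.172 m3
Vol sand = 715 / (2.65 * 1000) = 0.269811 m3
Vol gravel = 1131 / (2.70 * 1000) = 0.418889 m3
Total solid + water volume = 0.979113 m3
Air = (1 - 0.979113) * 100 = 2.09%

2.09


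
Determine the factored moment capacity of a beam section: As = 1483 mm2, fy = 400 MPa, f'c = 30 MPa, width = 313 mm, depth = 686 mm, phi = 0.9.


a = As * fy / (0.85 * f'c * b)
= 1483 * 400 / (0.85 * 30 * 313)
= 74.3219 mm
Mn = As * fy * (d - a/2) / 10^6
= 384.8913 kN-m
phi*Mn = 0.9 * 384.8913 = 346.4 kN-m

346.4


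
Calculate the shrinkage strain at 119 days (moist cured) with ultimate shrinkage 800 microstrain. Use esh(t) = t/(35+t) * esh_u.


esh(119) = 119 / (35 + 119) * 800
= 119 / 154 * 800
= 618.2 microstrain

618.2


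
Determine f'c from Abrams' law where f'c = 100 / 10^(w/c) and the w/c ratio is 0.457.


f'c = 100 / 10^0.457
= 100 / 2.864
= 34.91 MPa

34.91


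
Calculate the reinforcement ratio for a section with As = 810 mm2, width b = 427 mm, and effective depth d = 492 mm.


rho = As / (b * d)
= 810 / (427 * 492)
= 0.0039

0.0039


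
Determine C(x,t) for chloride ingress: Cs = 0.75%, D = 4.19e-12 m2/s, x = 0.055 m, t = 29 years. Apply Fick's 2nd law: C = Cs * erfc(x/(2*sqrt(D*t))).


t_seconds = 29 * 365.25 * 24 * 3600 = 915170400.0 s
arg = 0.055 / (2 * sqrt(4.19e-12 * 915170400.0))
= 0.4441
erfc(0.4441) = 0.53
C = 0.75 * 0.53 = 0.3975%

0.3975


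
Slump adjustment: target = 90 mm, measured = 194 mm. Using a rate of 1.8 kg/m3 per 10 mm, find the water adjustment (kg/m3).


Difference = 90 - 194 = -104 mm
Water adjustment = -104 * 1.8 / 10 = -18.7 kg/m3

-18.7


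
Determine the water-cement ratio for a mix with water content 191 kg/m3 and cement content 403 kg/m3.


w/c = water / cement
w/c = 191 / 403 = 0.474

0.474


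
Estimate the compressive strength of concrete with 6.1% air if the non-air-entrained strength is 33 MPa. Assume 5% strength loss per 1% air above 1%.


Strength loss = (6.1 - 1) * 5 = 25.5%
f'c = 33 * (1 - 25.5/100)
= 24.59 MPa

24.59


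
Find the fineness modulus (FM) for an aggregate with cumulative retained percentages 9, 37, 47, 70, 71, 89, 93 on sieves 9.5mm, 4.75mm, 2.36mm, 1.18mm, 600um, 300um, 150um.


FM = sum(cumulative % retained) / 100
= 416 / 100
= 4.16

4.16


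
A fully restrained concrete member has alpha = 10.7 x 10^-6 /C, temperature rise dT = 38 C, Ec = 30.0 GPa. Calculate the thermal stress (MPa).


sigma = alpha * dT * Ec
= 10.7e-6 * 38 * 30.0 * 1000
= 12.198 MPa

12.198


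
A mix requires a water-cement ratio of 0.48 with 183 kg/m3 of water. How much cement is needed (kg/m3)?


Cement = water / (w/c)
= 183 / 0.48
= 381.2 kg/m3

381.2


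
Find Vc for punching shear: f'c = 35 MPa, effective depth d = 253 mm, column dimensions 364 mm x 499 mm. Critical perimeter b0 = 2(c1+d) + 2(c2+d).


b0 = 2*(364 + 253) + 2*(499 + 253) = 2738 mm
Vc = 0.33 * sqrt(35) * 2738 * 253 / 1000
= 1352.39 kN

1352.39


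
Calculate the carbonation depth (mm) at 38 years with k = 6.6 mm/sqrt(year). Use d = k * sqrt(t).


depth = k * sqrt(t)
= 6.6 * sqrt(38)
= 40.69 mm

40.69


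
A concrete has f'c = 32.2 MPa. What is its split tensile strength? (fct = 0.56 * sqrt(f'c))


fct = 0.56 * sqrt(32.2)
= 0.56 * 5.675
= 3.178 MPa

3.178


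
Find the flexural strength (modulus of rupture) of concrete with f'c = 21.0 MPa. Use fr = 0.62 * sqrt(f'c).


fr = 0.62 * sqrt(21.0)
= 2.841 MPa

2.841


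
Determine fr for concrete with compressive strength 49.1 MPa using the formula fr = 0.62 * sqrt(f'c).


fr = 0.62 * sqrt(49.1)
= 4.344 MPa

4.344


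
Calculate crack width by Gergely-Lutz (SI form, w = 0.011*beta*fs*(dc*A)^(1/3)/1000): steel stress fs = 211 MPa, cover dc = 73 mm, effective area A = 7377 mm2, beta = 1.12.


w = 0.011 * beta * fs * (dc * A)^(1/3) / 1000
= 0.011 * 1.12 * 211 * (73 * 7377)^(1/3) / 1000
= 0.211 mm

0.211


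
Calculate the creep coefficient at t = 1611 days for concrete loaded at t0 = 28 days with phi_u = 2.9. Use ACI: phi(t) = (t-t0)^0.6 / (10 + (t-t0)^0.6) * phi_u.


dt = 1611 - 28 = 1583
phi = 1583^0.6 / (10 + 1583^0.6) * 2.9
= 2.589

2.589


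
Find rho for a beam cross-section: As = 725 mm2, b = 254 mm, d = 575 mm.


rho = As / (b * d)
= 725 / (254 * 575)
= 0.005

0.005


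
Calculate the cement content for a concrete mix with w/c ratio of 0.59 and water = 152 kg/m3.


Cement = water / (w/c)
= 152 / 0.59
= 257.6 kg/m3

257.6


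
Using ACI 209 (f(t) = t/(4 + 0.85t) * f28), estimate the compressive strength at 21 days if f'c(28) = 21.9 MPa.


f(21) = 21 / (4 + 0.85 * 21) * 21.9
= 21 / 21.85 * 21.9
= 21.05 MPa

21.05


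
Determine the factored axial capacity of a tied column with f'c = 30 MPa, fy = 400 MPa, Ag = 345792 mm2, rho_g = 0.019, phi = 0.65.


Ast = rho * Ag = 0.019 * 345792 = 6570.048 mm2
phi*Pn = 0.65 * 0.80 * (0.85 * 30 * (345792 - 6570.048) + 400 * 6570.048) / 1000
= 5864.65 kN

5864.65


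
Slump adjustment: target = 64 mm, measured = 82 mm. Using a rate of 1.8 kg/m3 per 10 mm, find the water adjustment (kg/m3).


Difference = 64 - 82 = -18 mm
Water adjustment = -18 * 1.8 / 10 = -3.2 kg/m3

-3.2


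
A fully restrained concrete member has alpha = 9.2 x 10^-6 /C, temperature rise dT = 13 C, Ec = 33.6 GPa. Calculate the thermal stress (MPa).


sigma = alpha * dT * Ec
= 9.2e-6 * 13 * 33.6 * 1000
= 4.019 MPa

4.019


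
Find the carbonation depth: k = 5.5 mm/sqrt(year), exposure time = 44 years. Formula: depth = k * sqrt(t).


depth = k * sqrt(t)
= 5.5 * sqrt(44)
= 36.48 mm

36.48


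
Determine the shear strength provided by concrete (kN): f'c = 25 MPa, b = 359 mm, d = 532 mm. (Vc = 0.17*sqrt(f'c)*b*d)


Vc = 0.17 * sqrt(25) * 359 * 532 / 1000
= 162.34 kN

162.34


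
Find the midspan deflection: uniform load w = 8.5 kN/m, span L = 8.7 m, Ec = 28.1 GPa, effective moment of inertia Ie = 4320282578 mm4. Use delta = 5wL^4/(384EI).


Convert: L = 8.7 m = 8700 mm, Ec = 28.1 GPa = 28100 MPa
delta = 5 * 8.5 * 8700^4 / (384 * 28100 * 4320282578)
= 5.22 mm

5.22


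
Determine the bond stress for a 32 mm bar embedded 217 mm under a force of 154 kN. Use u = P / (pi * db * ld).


u = P / (pi * db * ld)
= 154 * 1000 / (pi * 32 * 217)
= 7.059 MPa

7.059


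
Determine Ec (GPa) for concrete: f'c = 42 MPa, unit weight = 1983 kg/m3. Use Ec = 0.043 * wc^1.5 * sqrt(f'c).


Ec = 0.043 * 1983^1.5 * sqrt(42) / 1000
= 24.61 GPa

24.61


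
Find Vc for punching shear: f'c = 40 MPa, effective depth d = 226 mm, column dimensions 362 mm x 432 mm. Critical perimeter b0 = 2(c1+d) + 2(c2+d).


b0 = 2*(362 + 226) + 2*(432 + 226) = 2492 mm
Vc = 0.33 * sqrt(40) * 2492 * 226 / 1000
= 1175.44 kN

1175.44


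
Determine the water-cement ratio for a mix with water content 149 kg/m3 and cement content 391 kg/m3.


w/c = water / cement
w/c = 149 / 391 = 0.381

0.381


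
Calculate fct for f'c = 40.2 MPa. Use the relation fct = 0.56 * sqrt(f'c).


fct = 0.56 * sqrt(40.2)
= 0.56 * 6.34
= 3.551 MPa

3.551


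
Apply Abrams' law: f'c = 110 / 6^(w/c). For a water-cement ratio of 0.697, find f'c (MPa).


f'c = 110 / 6^0.697
= 110 / 3.486
= 31.55 MPa

31.55


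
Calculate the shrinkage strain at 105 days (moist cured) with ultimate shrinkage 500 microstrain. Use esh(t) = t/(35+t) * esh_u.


esh(105) = 105 / (35 + 105) * 500
= 105 / 140 * 500
= 375.0 microstrain

375.0


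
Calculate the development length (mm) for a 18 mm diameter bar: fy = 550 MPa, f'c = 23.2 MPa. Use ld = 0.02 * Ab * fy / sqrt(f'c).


Ab = pi * 18^2 / 4 = 254.469 mm2
ld = 0.02 * 254.469 * 550 / sqrt(23.2)
= 581.1 mm

581.1


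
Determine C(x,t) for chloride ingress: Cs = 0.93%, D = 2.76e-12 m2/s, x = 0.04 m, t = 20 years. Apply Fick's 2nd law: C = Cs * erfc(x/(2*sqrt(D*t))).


t_seconds = 20 * 365.25 * 24 * 3600 = 631152000.0 s
arg = 0.04 / (2 * sqrt(2.76e-12 * 631152000.0))
= 0.4792
erfc(0.4792) = 0.498
C = 0.93 * 0.498 = 0.4631%

0.4631


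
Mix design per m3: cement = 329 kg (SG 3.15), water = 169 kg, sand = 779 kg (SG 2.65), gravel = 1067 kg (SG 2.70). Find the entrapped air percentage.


Vol cement = 329 / (3.15 * 1000) = 0.104444 m3
Vol water = 169 / 1000 = 0.169 m3
Vol sand = 779 / (2.65 * 1000) = 0.293962 m3
Vol gravel = 1067 / (2.70 * 1000) = 0.395185 m3
Total solid + water volume = 0.962592 m3
Air = (1 - 0.962592) * 100 = 3.74%

3.74


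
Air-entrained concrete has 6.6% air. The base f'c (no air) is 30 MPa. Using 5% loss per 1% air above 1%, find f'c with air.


Strength loss = (6.6 - 1) * 5 = 28.0%
f'c = 30 * (1 - 28.0/100)
= 21.6 MPa

21.6


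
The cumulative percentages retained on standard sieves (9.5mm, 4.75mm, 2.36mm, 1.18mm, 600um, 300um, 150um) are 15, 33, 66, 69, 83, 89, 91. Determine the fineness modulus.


FM = sum(cumulative % retained) / 100
= 446 / 100
= 4.46

4.46


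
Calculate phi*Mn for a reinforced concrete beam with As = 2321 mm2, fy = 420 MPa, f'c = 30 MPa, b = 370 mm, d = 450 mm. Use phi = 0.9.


a = As * fy / (0.85 * f'c * b)
= 2321 * 420 / (0.85 * 30 * 370)
= 103.3196 mm
Mn = As * fy * (d - a/2) / 10^6
= 388.31 kN-m
phi*Mn = 0.9 * 388.31 = 349.48 kN-m

349.48


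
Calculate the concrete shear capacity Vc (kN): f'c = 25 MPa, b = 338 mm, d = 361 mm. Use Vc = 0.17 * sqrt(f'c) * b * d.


Vc = 0.17 * sqrt(25) * 338 * 361 / 1000
= 103.72 kN

103.72


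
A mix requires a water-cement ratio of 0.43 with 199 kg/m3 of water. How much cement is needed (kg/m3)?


Cement = water / (w/c)
= 199 / 0.43
= 462.8 kg/m3

462.8


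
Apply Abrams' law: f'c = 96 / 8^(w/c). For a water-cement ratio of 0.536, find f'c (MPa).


f'c = 96 / 8^0.536
= 96 / 3.048
= 31.49 MPa

31.49


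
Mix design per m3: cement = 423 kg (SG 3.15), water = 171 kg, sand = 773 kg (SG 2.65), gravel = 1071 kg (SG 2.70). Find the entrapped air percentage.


Vol cement = 423 / (3.15 * 1000) = 0.134286 m3
Vol water = 171 / 1000 = 0.171 m3
Vol sand = 773 / (2.65 * 1000) = 0.291698 m3
Vol gravel = 1071 / (2.70 * 1000) = 0.396667 m3
Total solid + water volume = 0.99365 m3
Air = (1 - 0.99365) * 100 = 0.63%

0.63


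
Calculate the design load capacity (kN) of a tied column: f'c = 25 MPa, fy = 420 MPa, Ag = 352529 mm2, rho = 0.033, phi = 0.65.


Ast = rho * Ag = 0.033 * 352529 = 11633.457 mm2
phi*Pn = 0.65 * 0.80 * (0.85 * 25 * (352529 - 11633.457) + 420 * 11633.457) / 1000
= 6307.64 kN

6307.64


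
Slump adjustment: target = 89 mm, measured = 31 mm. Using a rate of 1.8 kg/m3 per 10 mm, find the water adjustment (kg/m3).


Difference = 89 - 31 = 58 mm
Water adjustment = 58 * 1.8 / 10 = 10.4 kg/m3

10.4


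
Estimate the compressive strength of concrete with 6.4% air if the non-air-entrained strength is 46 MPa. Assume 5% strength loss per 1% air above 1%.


Strength loss = (6.4 - 1) * 5 = 27.0%
f'c = 46 * (1 - 27.0/100)
= 33.58 MPa

33.58


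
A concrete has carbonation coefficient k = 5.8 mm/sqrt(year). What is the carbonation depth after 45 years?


depth = k * sqrt(t)
= 5.8 * sqrt(45)
= 38.91 mm

38.91


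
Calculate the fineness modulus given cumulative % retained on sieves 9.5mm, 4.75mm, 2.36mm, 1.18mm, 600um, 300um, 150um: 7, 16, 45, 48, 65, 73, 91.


FM = sum(cumulative % retained) / 100
= 345 / 100
= 3.45

3.45


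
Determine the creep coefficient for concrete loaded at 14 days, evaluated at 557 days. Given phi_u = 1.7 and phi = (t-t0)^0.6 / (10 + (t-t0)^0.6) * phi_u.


dt = 557 - 14 = 543
phi = 543^0.6 / (10 + 543^0.6) * 1.7
= 1.384

1.384


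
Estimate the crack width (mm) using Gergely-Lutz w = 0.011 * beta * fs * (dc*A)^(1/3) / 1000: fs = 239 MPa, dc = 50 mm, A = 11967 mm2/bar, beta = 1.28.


w = 0.011 * beta * fs * (dc * A)^(1/3) / 1000
= 0.011 * 1.28 * 239 * (50 * 11967)^(1/3) / 1000
= 0.284 mm

0.284


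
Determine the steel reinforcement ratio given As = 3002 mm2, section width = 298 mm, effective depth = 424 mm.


rho = As / (b * d)
= 3002 / (298 * 424)
= 0.0238

0.0238


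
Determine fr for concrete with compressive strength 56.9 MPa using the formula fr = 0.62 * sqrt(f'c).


fr = 0.62 * sqrt(56.9)
= 4.677 MPa

4.677


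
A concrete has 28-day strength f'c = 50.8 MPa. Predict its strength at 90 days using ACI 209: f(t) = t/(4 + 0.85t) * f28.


f(90) = 90 / (4 + 0.85 * 90) * 50.8
= 90 / 80.5 * 50.8
= 56.8 MPa

56.8


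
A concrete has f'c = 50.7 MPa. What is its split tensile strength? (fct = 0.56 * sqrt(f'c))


fct = 0.56 * sqrt(50.7)
= 0.56 * 7.12
= 3.987 MPa

3.987


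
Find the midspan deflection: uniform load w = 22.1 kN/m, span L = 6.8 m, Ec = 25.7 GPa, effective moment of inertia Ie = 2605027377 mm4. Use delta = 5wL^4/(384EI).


Convert: L = 6.8 m = 6800 mm, Ec = 25.7 GPa = 25700 MPa
delta = 5 * 22.1 * 6800^4 / (384 * 25700 * 2605027377)
= 9.19 mm

9.19


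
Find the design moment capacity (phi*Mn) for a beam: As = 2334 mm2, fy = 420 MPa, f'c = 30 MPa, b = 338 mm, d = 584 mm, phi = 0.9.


a = As * fy / (0.85 * f'c * b)
= 2334 * 420 / (0.85 * 30 * 338)
= 113.7348 mm
Mn = As * fy * (d - a/2) / 10^6
= 516.7376 kN-m
phi*Mn = 0.9 * 516.7376 = 465.06 kN-m

465.06


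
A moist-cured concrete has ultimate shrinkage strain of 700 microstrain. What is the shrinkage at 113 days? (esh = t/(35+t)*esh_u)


esh(113) = 113 / (35 + 113) * 700
= 113 / 148 * 700
= 534.5 microstrain

534.5


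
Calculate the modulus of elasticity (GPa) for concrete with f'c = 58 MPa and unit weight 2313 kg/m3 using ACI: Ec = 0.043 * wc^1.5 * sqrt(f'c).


Ec = 0.043 * 2313^1.5 * sqrt(58) / 1000
= 36.43 GPa

36.43


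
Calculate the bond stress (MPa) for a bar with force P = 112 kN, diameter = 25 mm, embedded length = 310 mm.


u = P / (pi * db * ld)
= 112 * 1000 / (pi * 25 * 310)
= 4.6 MPa

4.6


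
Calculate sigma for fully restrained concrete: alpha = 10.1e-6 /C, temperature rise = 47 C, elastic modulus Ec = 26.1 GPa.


sigma = alpha * dT * Ec
= 10.1e-6 * 47 * 26.1 * 1000
= 12.39 MPa

12.39


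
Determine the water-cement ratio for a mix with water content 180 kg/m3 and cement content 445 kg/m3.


w/c = water / cement
w/c = 180 / 445 = 0.404

0.404


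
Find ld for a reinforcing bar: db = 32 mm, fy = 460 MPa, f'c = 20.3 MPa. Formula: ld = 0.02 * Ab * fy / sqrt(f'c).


Ab = pi * 32^2 / 4 = 804.248 mm2
ld = 0.02 * 804.248 * 460 / sqrt(20.3)
= 1642.2 mm

1642.2


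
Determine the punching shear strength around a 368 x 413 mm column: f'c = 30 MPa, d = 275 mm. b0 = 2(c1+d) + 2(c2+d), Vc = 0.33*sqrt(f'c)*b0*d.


b0 = 2*(368 + 275) + 2*(413 + 275) = 2662 mm
Vc = 0.33 * sqrt(30) * 2662 * 275 / 1000
= 1323.17 kN

1323.17


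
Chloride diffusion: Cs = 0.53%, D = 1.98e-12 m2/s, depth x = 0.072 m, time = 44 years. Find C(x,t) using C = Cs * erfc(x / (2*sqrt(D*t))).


t_seconds = 44 * 365.25 * 24 * 3600 = 1388534400.0 s
arg = 0.072 / (2 * sqrt(1.98e-12 * 1388534400.0))
= 0.6866
erfc(0.6866) = 0.3316
C = 0.53 * 0.3316 = 0.1757%

0.1757


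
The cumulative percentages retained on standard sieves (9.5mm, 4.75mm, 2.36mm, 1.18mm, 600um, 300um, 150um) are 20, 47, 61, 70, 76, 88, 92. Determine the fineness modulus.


FM = sum(cumulative % retained) / 100
= 454 / 100
= 4.54

4.54


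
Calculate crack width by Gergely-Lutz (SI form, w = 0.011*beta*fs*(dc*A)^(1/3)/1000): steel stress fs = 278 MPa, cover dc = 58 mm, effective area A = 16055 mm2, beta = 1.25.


w = 0.011 * beta * fs * (dc * A)^(1/3) / 1000
= 0.011 * 1.25 * 278 * (58 * 16055)^(1/3) / 1000
= 0.373 mm

0.373


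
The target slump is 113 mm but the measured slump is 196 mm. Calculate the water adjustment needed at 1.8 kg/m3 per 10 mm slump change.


Difference = 113 - 196 = -83 mm
Water adjustment = -83 * 1.8 / 10 = -14.9 kg/m3

-14.9


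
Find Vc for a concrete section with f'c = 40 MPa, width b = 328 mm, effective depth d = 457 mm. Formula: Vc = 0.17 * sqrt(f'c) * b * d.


Vc = 0.17 * sqrt(40) * 328 * 457 / 1000
= 161.16 kN

161.16


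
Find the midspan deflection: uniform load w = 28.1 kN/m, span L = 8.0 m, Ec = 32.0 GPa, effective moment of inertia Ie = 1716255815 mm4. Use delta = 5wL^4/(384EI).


Convert: L = 8.0 m = 8000 mm, Ec = 32.0 GPa = 32000 MPa
delta = 5 * 28.1 * 8000^4 / (384 * 32000 * 1716255815)
= 27.29 mm

27.29


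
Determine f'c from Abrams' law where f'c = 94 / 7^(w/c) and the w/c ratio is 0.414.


f'c = 94 / 7^0.414
= 94 / 2.238
= 42.0 MPa

42.0


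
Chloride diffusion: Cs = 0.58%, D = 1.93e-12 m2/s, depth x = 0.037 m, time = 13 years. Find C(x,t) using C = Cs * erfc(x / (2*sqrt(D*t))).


t_seconds = 13 * 365.25 * 24 * 3600 = 410248800.0 s
arg = 0.037 / (2 * sqrt(1.93e-12 * 410248800.0))
= 0.6575
erfc(0.6575) = 0.3525
C = 0.58 * 0.3525 = 0.2044%

0.2044


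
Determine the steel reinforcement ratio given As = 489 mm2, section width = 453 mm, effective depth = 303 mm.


rho = As / (b * d)
= 489 / (453 * 303)
= 0.0036

0.0036


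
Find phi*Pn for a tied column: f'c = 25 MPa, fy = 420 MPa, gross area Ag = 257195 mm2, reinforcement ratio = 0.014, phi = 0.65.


Ast = rho * Ag = 0.014 * 257195 = 3600.73 mm2
phi*Pn = 0.65 * 0.80 * (0.85 * 25 * (257195 - 3600.73) + 420 * 3600.73) / 1000
= 3588.62 kN

3588.62


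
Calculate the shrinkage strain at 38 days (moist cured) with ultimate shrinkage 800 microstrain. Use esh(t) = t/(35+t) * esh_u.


esh(38) = 38 / (35 + 38) * 800
= 38 / 73 * 800
= 416.4 microstrain

416.4


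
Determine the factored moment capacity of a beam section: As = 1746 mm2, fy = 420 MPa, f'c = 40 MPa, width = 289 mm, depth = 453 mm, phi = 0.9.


a = As * fy / (0.85 * f'c * b)
= 1746 * 420 / (0.85 * 40 * 289)
= 74.6306 mm
Mn = As * fy * (d - a/2) / 10^6
= 304.8299 kN-m
phi*Mn = 0.9 * 304.8299 = 274.35 kN-m

274.35


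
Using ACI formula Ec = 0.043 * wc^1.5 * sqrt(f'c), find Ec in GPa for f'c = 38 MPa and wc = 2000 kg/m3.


Ec = 0.043 * 2000^1.5 * sqrt(38) / 1000
= 23.71 GPa

23.71


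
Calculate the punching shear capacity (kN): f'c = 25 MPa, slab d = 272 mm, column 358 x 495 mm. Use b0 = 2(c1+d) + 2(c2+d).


b0 = 2*(358 + 272) + 2*(495 + 272) = 2794 mm
Vc = 0.33 * sqrt(25) * 2794 * 272 / 1000
= 1253.95 kN

1253.95


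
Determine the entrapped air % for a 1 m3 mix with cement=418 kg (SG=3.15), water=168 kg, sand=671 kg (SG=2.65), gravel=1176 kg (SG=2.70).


Vol cement = 418 / (3.15 * 1000) = 0.132698 m3
Vol water = 168 / 1000 = 0.168 m3
Vol sand = 671 / (2.65 * 1000) = 0.253208 m3
Vol gravel = 1176 / (2.70 * 1000) = 0.435556 m3
Total solid + water volume = 0.989462 m3
Air = (1 - 0.989462) * 100 = 1.05%

1.05


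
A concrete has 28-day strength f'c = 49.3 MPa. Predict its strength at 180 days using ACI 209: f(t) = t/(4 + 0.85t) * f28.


f(180) = 180 / (4 + 0.85 * 180) * 49.3
= 180 / 157.0 * 49.3
= 56.52 MPa

56.52


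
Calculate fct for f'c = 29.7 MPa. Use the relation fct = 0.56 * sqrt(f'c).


fct = 0.56 * sqrt(29.7)
= 0.56 * 5.45
= 3.052 MPa

3.052


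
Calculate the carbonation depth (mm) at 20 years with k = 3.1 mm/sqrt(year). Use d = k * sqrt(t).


depth = k * sqrt(t)
= 3.1 * sqrt(20)
= 13.86 mm

13.86


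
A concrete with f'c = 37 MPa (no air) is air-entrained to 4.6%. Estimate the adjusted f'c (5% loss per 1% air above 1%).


Strength loss = (4.6 - 1) * 5 = 18.0%
f'c = 37 * (1 - 18.0/100)
= 30.34 MPa

30.34


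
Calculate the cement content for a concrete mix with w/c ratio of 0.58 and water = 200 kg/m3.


Cement = water / (w/c)
= 200 / 0.58
= 344.8 kg/m3

344.8


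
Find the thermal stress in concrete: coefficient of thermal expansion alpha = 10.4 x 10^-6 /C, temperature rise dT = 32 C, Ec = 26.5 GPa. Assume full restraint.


sigma = alpha * dT * Ec
= 10.4e-6 * 32 * 26.5 * 1000
= 8.819 MPa

8.819


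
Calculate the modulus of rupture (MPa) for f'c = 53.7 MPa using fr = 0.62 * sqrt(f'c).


fr = 0.62 * sqrt(53.7)
= 4.543 MPa

4.543


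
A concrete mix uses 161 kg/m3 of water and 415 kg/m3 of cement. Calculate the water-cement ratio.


w/c = water / cement
w/c = 161 / 415 = 0.388

0.388


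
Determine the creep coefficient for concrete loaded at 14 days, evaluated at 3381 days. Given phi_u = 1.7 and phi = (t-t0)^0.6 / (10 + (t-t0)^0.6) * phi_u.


dt = 3381 - 14 = 3367
phi = 3367^0.6 / (10 + 3367^0.6) * 1.7
= 1.579

1.579


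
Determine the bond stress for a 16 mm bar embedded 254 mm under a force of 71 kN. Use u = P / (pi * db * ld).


u = P / (pi * db * ld)
= 71 * 1000 / (pi * 16 * 254)
= 5.561 MPa

5.561


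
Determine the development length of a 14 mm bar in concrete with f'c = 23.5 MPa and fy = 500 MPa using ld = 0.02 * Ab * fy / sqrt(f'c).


Ab = pi * 14^2 / 4 = 153.938 mm2
ld = 0.02 * 153.938 * 500 / sqrt(23.5)
= 317.5 mm

317.5


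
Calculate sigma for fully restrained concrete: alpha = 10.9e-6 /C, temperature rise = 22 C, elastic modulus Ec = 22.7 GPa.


sigma = alpha * dT * Ec
= 10.9e-6 * 22 * 22.7 * 1000
= 5.443 MPa

5.443


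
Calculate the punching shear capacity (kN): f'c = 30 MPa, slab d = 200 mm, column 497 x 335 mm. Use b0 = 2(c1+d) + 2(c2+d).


b0 = 2*(497 + 200) + 2*(335 + 200) = 2464 mm
Vc = 0.33 * sqrt(30) * 2464 * 200 / 1000
= 890.73 kN

890.73


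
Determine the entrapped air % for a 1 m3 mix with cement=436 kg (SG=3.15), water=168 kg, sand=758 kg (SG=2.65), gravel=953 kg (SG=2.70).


Vol cement = 436 / (3.15 * 1000) = 0.138413 m3
Vol water = 168 / 1000 = 0.168 m3
Vol sand = 758 / (2.65 * 1000) = 0.286038 m3
Vol gravel = 953 / (2.70 * 1000) = 0.352963 m3
Total solid + water volume = 0.945413 m3
Air = (1 - 0.945413) * 100 = 5.46%

5.46


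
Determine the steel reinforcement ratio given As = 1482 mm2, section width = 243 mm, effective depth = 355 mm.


rho = As / (b * d)
= 1482 / (243 * 355)
= 0.0172

0.0172


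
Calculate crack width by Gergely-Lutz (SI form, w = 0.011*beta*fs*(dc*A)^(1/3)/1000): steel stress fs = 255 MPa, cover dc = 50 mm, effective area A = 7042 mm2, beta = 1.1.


w = 0.011 * beta * fs * (dc * A)^(1/3) / 1000
= 0.011 * 1.1 * 255 * (50 * 7042)^(1/3) / 1000
= 0.218 mm

0.218


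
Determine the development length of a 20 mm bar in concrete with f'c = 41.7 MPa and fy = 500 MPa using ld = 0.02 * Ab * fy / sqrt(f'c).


Ab = pi * 20^2 / 4 = 314.159 mm2
ld = 0.02 * 314.159 * 500 / sqrt(41.7)
= 486.5 mm

486.5


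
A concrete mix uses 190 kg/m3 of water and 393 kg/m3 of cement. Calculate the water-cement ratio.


w/c = water / cement
w/c = 190 / 393 = 0.483

0.483


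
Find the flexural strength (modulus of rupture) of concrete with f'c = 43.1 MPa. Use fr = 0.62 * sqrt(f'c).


fr = 0.62 * sqrt(43.1)
= 4.07 MPa

4.07


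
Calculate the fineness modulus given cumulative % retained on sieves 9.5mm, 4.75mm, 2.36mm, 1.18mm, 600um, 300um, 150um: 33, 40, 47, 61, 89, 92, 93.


FM = sum(cumulative % retained) / 100
= 455 / 100
= 4.55

4.55


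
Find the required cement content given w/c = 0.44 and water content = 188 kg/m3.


Cement = water / (w/c)
= 188 / 0.44
= 427.3 kg/m3

427.3


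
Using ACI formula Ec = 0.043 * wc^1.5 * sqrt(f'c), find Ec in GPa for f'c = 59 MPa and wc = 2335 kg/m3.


Ec = 0.043 * 2335^1.5 * sqrt(59) / 1000
= 37.27 GPa

37.27


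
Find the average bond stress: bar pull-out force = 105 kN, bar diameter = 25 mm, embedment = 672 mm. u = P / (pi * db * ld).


u = P / (pi * db * ld)
= 105 * 1000 / (pi * 25 * 672)
= 1.989 MPa

1.989


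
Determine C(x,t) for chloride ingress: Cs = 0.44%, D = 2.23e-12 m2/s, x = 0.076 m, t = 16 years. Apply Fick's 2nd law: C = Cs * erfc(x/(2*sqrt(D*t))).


t_seconds = 16 * 365.25 * 24 * 3600 = 504921600.0 s
arg = 0.076 / (2 * sqrt(2.23e-12 * 504921600.0))
= 1.1325
erfc(1.1325) = 0.1093
C = 0.44 * 0.1093 = 0.0481%

0.0481


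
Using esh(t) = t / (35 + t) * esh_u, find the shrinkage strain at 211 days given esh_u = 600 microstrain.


esh(211) = 211 / (35 + 211) * 600
= 211 / 246 * 600
= 514.6 microstrain

514.6


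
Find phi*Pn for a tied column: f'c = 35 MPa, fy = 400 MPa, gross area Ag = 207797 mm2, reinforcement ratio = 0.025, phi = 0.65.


Ast = rho * Ag = 0.025 * 207797 = 5194.925 mm2
phi*Pn = 0.65 * 0.80 * (0.85 * 35 * (207797 - 5194.925) + 400 * 5194.925) / 1000
= 4214.8 kN

4214.8


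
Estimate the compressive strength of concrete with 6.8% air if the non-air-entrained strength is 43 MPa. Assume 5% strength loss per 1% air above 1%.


Strength loss = (6.8 - 1) * 5 = 29.0%
f'c = 43 * (1 - 29.0/100)
= 30.53 MPa

30.53


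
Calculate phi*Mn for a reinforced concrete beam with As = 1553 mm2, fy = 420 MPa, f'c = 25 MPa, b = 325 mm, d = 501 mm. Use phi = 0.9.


a = As * fy / (0.85 * f'c * b)
= 1553 * 420 / (0.85 * 25 * 325)
= 94.4449 mm
Mn = As * fy * (d - a/2) / 10^6
= 295.9809 kN-m
phi*Mn = 0.9 * 295.9809 = 266.38 kN-m

266.38


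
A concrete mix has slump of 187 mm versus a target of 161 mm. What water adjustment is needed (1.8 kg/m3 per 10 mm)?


Difference = 161 - 187 = -26 mm
Water adjustment = -26 * 1.8 / 10 = -4.7 kg/m3

-4.7


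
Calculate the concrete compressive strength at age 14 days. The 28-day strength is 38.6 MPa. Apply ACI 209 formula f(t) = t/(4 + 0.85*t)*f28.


f(14) = 14 / (4 + 0.85 * 14) * 38.6
= 14 / 15.9 * 38.6
= 33.99 MPa

33.99
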